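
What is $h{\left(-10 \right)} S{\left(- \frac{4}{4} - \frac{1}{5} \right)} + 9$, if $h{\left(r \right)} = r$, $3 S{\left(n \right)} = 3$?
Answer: $-1$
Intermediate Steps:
$S{\left(n \right)} = 1$ ($S{\left(n \right)} = \frac{1}{3} \cdot 3 = 1$)
$h{\left(-10 \right)} S{\left(- \frac{4}{4} - \frac{1}{5} \right)} + 9 = \left(-10\right) 1 + 9 = -10 + 9 = -1$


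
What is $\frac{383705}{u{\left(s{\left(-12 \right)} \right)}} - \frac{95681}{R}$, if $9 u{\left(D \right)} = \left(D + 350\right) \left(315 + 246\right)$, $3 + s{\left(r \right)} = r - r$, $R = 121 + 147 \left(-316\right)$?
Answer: $\frac{59540953474}{3006372259} \approx 19.805$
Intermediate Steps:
$R = -46331$ ($R = 121 - 46452 = -46331$)
$s{\left(r \right)} = -3$ ($s{\left(r \right)} = -3 + \left(r - r\right) = -3 + 0 = -3$)
$u{\left(D \right)} = \frac{65450}{3} + \frac{187 D}{3}$ ($u{\left(D \right)} = \frac{\left(D + 350\right) \left(315 + 246\right)}{9} = \frac{\left(350 + D\right) 561}{9} = \frac{196350 + 561 D}{9} = \frac{65450}{3} + \frac{187 D}{3}$)
$\frac{383705}{u{\left(s{\left(-12 \right)} \right)}} - \frac{95681}{R} = \frac{383705}{\frac{65450}{3} + \frac{187}{3} \left(-3\right)} - \frac{95681}{-46331} = \frac{383705}{\frac{65450}{3} - 187} - - \frac{95681}{46331} = \frac{383705}{\frac{64889}{3}} + \frac{95681}{46331} = 383705 \cdot \frac{3}{64889} + \frac{95681}{46331} = \frac{1151115}{64889} + \frac{95681}{46331} = \frac{59540953474}{3006372259}$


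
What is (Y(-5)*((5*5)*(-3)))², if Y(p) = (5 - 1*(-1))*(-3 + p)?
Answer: 12960000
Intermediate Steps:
Y(p) = -18 + 6*p (Y(p) = (5 + 1)*(-3 + p) = 6*(-3 + p) = -18 + 6*p)
(Y(-5)*((5*5)*(-3)))² = ((-18 + 6*(-5))*((5*5)*(-3)))² = ((-18 - 30)*(25*(-3)))² = (-48*(-75))² = 3600² = 12960000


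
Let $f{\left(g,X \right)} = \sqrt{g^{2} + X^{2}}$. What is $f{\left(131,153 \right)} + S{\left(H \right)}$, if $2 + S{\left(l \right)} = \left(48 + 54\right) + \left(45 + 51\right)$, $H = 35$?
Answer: $196 + \sqrt{40570} \approx 397.42$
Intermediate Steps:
$f{\left(g,X \right)} = \sqrt{X^{2} + g^{2}}$
$S{\left(l \right)} = 196$ ($S{\left(l \right)} = -2 + \left(\left(48 + 54\right) + \left(45 + 51\right)\right) = -2 + \left(102 + 96\right) = -2 + 198 = 196$)
$f{\left(131,153 \right)} + S{\left(H \right)} = \sqrt{153^{2} + 131^{2}} + 196 = \sqrt{23409 + 17161} + 196 = \sqrt{40570} + 196 = 196 + \sqrt{40570}$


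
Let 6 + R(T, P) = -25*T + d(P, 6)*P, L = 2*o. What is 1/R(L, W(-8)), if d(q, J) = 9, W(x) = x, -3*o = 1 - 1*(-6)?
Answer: 3/116 ≈ 0.025862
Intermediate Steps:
o = -7/3 (o = -(1 - 1*(-6))/3 = -(1 + 6)/3 = -⅓*7 = -7/3 ≈ -2.3333)
L = -14/3 (L = 2*(-7/3) = -14/3 ≈ -4.6667)
R(T, P) = -6 - 25*T + 9*P (R(T, P) = -6 + (-25*T + 9*P) = -6 - 25*T + 9*P)
1/R(L, W(-8)) = 1/(-6 - 25*(-14/3) + 9*(-8)) = 1/(-6 + 350/3 - 72) = 1/(116/3) = 3/116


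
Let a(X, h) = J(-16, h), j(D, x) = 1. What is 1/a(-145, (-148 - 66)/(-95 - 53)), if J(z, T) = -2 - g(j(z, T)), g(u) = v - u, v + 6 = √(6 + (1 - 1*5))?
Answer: 5/23 + √2/23 ≈ 0.27888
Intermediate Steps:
v = -6 + √2 (v = -6 + √(6 + (1 - 1*5)) = -6 + √(6 + (1 - 5)) = -6 + √(6 - 4) = -6 + √2 ≈ -4.5858)
g(u) = -6 + √2 - u (g(u) = (-6 + √2) - u = -6 + √2 - u)
J(z, T) = 5 - √2 (J(z, T) = -2 - (-6 + √2 - 1*1) = -2 - (-6 + √2 - 1) = -2 - (-7 + √2) = -2 + (7 - √2) = 5 - √2)
a(X, h) = 5 - √2
1/a(-145, (-148 - 66)/(-95 - 53)) = 1/(5 - √2)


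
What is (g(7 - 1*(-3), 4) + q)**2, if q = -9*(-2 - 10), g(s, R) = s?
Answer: 13924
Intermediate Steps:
q = 108 (q = -9*(-12) = 108)
(g(7 - 1*(-3), 4) + q)**2 = ((7 - 1*(-3)) + 108)**2 = ((7 + 3) + 108)**2 = (10 + 108)**2 = 118**2 = 13924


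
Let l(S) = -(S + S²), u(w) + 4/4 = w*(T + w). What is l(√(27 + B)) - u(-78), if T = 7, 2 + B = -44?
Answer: -5518 - I*√19 ≈ -5518.0 - 4.3589*I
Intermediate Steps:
B = -46 (B = -2 - 44 = -46)
u(w) = -1 + w*(7 + w)
l(S) = -S - S²
l(√(27 + B)) - u(-78) = -√(27 - 46)*(1 + √(27 - 46)) - (-1 + (-78)² + 7*(-78)) = -√(-19)*(1 + √(-19)) - (-1 + 6084 - 546) = -I*√19*(1 + I*√19) - 1*5537 = -I*√19*(1 + I*√19) - 5537 = -5537 - I*√19*(1 + I*√19)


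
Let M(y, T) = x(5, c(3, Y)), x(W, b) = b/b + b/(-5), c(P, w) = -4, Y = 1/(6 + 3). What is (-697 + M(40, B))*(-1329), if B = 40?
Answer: 4619604/5 ≈ 9.2392e+5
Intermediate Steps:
Y = ⅑ (Y = 1/9 = ⅑ ≈ 0.11111)
x(W, b) = 1 - b/5 (x(W, b) = 1 + b*(-⅕) = 1 - b/5)
M(y, T) = 9/5 (M(y, T) = 1 - ⅕*(-4) = 1 + ⅘ = 9/5)
(-697 + M(40, B))*(-1329) = (-697 + 9/5)*(-1329) = -3476/5*(-1329) = 4619604/5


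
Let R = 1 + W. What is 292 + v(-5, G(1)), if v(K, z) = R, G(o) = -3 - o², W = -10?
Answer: 283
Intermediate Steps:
R = -9 (R = 1 - 10 = -9)
v(K, z) = -9
292 + v(-5, G(1)) = 292 - 9 = 283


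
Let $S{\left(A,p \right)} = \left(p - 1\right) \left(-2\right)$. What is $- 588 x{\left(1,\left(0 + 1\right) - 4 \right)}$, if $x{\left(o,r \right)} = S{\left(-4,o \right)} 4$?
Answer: $0$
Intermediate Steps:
$S{\left(A,p \right)} = 2 - 2 p$ ($S{\left(A,p \right)} = \left(-1 + p\right) \left(-2\right) = 2 - 2 p$)
$x{\left(o,r \right)} = 8 - 8 o$ ($x{\left(o,r \right)} = \left(2 - 2 o\right) 4 = 8 - 8 o$)
$- 588 x{\left(1,\left(0 + 1\right) - 4 \right)} = - 588 \left(8 - 8\right) = \left(-588\right) 0 = 0$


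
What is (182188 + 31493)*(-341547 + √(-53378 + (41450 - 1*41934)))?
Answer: -72982104507 + 213681*I*√53862 ≈ -7.2982e+10 + 4.9591e+7*I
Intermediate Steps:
(182188 + 31493)*(-341547 + √(-53378 + (41450 - 1*41934))) = 213681*(-341547 + √(-53378 + (41450 - 41934))) = 213681*(-341547 + √(-53378 - 484)) = 213681*(-341547 + √(-53862)) = 213681*(-341547 + I*√53862) = -72982104507 + 213681*I*√53862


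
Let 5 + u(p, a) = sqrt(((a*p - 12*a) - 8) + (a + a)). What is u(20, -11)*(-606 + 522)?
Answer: 420 - 84*I*sqrt(118) ≈ 420.0 - 912.47*I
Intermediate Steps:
u(p, a) = -5 + sqrt(-8 - 10*a + a*p) (u(p, a) = -5 + sqrt(((a*p - 12*a) - 8) + (a + a)) = -5 + sqrt(((-12*a + a*p) - 8) + 2*a) = -5 + sqrt((-8 - 12*a + a*p) + 2*a) = -5 + sqrt(-8 - 10*a + a*p))
u(20, -11)*(-606 + 522) = (-5 + sqrt(-8 - 10*(-11) - 11*20))*(-606 + 522) = (-5 + sqrt(-8 + 110 - 220))*(-84) = (-5 + sqrt(-118))*(-84) = (-5 + I*sqrt(118))*(-84) = 420 - 84*I*sqrt(118)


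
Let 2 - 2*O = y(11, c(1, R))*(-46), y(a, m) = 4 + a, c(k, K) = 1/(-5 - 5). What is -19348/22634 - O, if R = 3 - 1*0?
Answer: -3925356/11317 ≈ -346.85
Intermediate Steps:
R = 3 (R = 3 + 0 = 3)
c(k, K) = -⅒ (c(k, K) = 1/(-10) = -⅒)
O = 346 (O = 1 - (4 + 11)*(-46)/2 = 1 - 15*(-46)/2 = 1 - ½*(-690) = 1 + 345 = 346)
-19348/22634 - O = -19348/22634 - 1*346 = -19348*1/22634 - 346 = -9674/11317 - 346 = -3925356/11317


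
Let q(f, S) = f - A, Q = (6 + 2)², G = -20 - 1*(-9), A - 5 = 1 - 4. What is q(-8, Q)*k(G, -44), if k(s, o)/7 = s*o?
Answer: -33880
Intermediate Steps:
A = 2 (A = 5 + (1 - 4) = 5 - 3 = 2)
G = -11 (G = -20 + 9 = -11)
k(s, o) = 7*o*s (k(s, o) = 7*(s*o) = 7*(o*s) = 7*o*s)
Q = 64 (Q = 8² = 64)
q(f, S) = -2 + f (q(f, S) = f - 1*2 = f - 2 = -2 + f)
q(-8, Q)*k(G, -44) = (-2 - 8)*(7*(-44)*(-11)) = -10*3388 = -33880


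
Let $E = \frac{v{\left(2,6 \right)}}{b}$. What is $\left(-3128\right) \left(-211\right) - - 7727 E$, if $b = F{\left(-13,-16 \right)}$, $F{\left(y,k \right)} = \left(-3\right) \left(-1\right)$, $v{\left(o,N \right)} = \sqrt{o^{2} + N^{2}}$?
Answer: $660008 + \frac{15454 \sqrt{10}}{3} \approx 6.763 \cdot 10^{5}$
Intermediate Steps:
$v{\left(o,N \right)} = \sqrt{N^{2} + o^{2}}$
$F{\left(y,k \right)} = 3$
$b = 3$
$E = \frac{2 \sqrt{10}}{3}$ ($E = \frac{\sqrt{6^{2} + 2^{2}}}{3} = \sqrt{36 + 4} \cdot \frac{1}{3} = \sqrt{40} \cdot \frac{1}{3} = 2 \sqrt{10} \cdot \frac{1}{3} = \frac{2 \sqrt{10}}{3} \approx 2.1082$)
$\left(-3128\right) \left(-211\right) - - 7727 E = \left(-3128\right) \left(-211\right) - - 7727 \frac{2 \sqrt{10}}{3} = 660008 - - \frac{15454 \sqrt{10}}{3} = 660008 + \frac{15454 \sqrt{10}}{3}$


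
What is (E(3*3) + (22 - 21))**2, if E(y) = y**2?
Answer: 6724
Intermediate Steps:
(E(3*3) + (22 - 21))**2 = ((3*3)**2 + (22 - 21))**2 = (9**2 + 1)**2 = (81 + 1)**2 = 82**2 = 6724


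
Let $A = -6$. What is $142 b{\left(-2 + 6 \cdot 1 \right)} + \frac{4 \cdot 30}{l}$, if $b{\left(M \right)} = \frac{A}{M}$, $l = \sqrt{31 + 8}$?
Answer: $-213 + \frac{40 \sqrt{39}}{13} \approx -193.78$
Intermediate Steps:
$l = \sqrt{39} \approx 6.245$
$b{\left(M \right)} = - \frac{6}{M}$
$142 b{\left(-2 + 6 \cdot 1 \right)} + \frac{4 \cdot 30}{l} = 142 \left(- \frac{6}{-2 + 6 \cdot 1}\right) + \frac{4 \cdot 30}{\sqrt{39}} = 142 \left(- \frac{6}{-2 + 6}\right) + 120 \frac{\sqrt{39}}{39} = 142 \left(- \frac{6}{4}\right) + \frac{40 \sqrt{39}}{13} = 142 \left(\left(-6\right) \frac{1}{4}\right) + \frac{40 \sqrt{39}}{13} = 142 \left(- \frac{3}{2}\right) + \frac{40 \sqrt{39}}{13} = -213 + \frac{40 \sqrt{39}}{13}$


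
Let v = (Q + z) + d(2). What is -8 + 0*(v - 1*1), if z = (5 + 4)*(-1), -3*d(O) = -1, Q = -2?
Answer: -8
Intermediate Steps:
d(O) = ⅓ (d(O) = -⅓*(-1) = ⅓)
z = -9 (z = 9*(-1) = -9)
v = -32/3 (v = (-2 - 9) + ⅓ = -11 + ⅓ = -32/3 ≈ -10.667)
-8 + 0*(v - 1*1) = -8 + 0*(-32/3 - 1*1) = -8 + 0*(-32/3 - 1) = -8 + 0*(-35/3) = -8 + 0 = -8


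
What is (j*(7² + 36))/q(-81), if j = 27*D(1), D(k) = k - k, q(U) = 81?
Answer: 0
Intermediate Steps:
D(k) = 0
j = 0 (j = 27*0 = 0)
(j*(7² + 36))/q(-81) = (0*(7² + 36))/81 = (0*(49 + 36))*(1/81) = (0*85)*(1/81) = 0*(1/81) = 0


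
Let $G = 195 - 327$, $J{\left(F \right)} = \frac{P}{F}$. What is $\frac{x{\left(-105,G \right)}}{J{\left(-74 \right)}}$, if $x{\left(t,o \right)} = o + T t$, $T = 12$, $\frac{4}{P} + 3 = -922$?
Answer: $-23820600$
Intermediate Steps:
$P = - \frac{4}{925}$ ($P = \frac{4}{-3 - 922} = \frac{4}{-925} = 4 \left(- \frac{1}{925}\right) = - \frac{4}{925} \approx -0.0043243$)
$J{\left(F \right)} = - \frac{4}{925 F}$
$G = -132$
$x{\left(t,o \right)} = o + 12 t$
$\frac{x{\left(-105,G \right)}}{J{\left(-74 \right)}} = \frac{-132 + 12 \left(-105\right)}{\left(- \frac{4}{925}\right) \frac{1}{-74}} = \frac{-132 - 1260}{\left(- \frac{4}{925}\right) \left(- \frac{1}{74}\right)} = - \frac{1392}{\frac{2}{34225}} = \left(-1392\right) \frac{34225}{2} = -23820600$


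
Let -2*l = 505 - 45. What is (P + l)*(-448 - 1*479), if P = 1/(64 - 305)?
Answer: 51384537/241 ≈ 2.1321e+5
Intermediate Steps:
P = -1/241 (P = 1/(-241) = -1/241 ≈ -0.0041494)
l = -230 (l = -(505 - 45)/2 = -½*460 = -230)
(P + l)*(-448 - 1*479) = (-1/241 - 230)*(-448 - 1*479) = -55431*(-448 - 479)/241 = -55431/241*(-927) = 51384537/241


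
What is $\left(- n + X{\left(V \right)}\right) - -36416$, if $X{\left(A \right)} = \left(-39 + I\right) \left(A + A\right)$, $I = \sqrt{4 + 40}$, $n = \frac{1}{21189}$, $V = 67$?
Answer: $\frac{660884909}{21189} + 268 \sqrt{11} \approx 32079.0$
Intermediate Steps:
$n = \frac{1}{21189} \approx 4.7194 \cdot 10^{-5}$
$I = 2 \sqrt{11}$ ($I = \sqrt{44} = 2 \sqrt{11} \approx 6.6332$)
$X{\left(A \right)} = 2 A \left(-39 + 2 \sqrt{11}\right)$ ($X{\left(A \right)} = \left(-39 + 2 \sqrt{11}\right) \left(A + A\right) = \left(-39 + 2 \sqrt{11}\right) 2 A = 2 A \left(-39 + 2 \sqrt{11}\right)$)
$\left(- n + X{\left(V \right)}\right) - -36416 = \left(\left(-1\right) \frac{1}{21189} + 2 \cdot 67 \left(-39 + 2 \sqrt{11}\right)\right) - -36416 = \left(- \frac{1}{21189} - \left(5226 - 268 \sqrt{11}\right)\right) + 36416 = \left(- \frac{110733715}{21189} + 268 \sqrt{11}\right) + 36416 = \frac{660884909}{21189} + 268 \sqrt{11}$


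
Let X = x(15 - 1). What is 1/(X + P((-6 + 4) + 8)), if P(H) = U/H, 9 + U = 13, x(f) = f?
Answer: 3/44 ≈ 0.068182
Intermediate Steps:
X = 14 (X = 15 - 1 = 14)
U = 4 (U = -9 + 13 = 4)
P(H) = 4/H
1/(X + P((-6 + 4) + 8)) = 1/(14 + 4/((-6 + 4) + 8)) = 1/(14 + 4/(-2 + 8)) = 1/(14 + 4/6) = 1/(14 + 4*(1/6)) = 1/(14 + 2/3) = 1/(44/3) = 3/44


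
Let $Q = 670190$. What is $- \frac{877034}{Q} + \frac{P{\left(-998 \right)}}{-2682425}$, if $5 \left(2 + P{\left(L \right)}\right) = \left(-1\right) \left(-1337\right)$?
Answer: $- \frac{1176377897938}{898867205375} \approx -1.3087$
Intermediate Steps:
$P{\left(L \right)} = \frac{1327}{5}$ ($P{\left(L \right)} = -2 + \frac{\left(-1\right) \left(-1337\right)}{5} = -2 + \frac{1}{5} \cdot 1337 = -2 + \frac{1337}{5} = \frac{1327}{5}$)
$- \frac{877034}{Q} + \frac{P{\left(-998 \right)}}{-2682425} = - \frac{877034}{670190} + \frac{1327}{5 \left(-2682425\right)} = \left(-877034\right) \frac{1}{670190} + \frac{1327}{5} \left(- \frac{1}{2682425}\right) = - \frac{438517}{335095} - \frac{1327}{13412125} = - \frac{1176377897938}{898867205375}$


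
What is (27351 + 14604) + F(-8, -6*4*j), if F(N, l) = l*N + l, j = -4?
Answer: 41283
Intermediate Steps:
F(N, l) = l + N*l (F(N, l) = N*l + l = l + N*l)
(27351 + 14604) + F(-8, -6*4*j) = (27351 + 14604) + (-6*4*(-4))*(1 - 8) = 41955 - 24*(-4)*(-7) = 41955 - 1*(-96)*(-7) = 41955 + 96*(-7) = 41955 - 672 = 41283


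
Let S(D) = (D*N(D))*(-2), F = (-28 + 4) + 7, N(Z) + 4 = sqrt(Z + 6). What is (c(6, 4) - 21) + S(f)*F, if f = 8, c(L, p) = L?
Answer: -1103 + 272*sqrt(14) ≈ -85.269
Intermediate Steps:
N(Z) = -4 + sqrt(6 + Z) (N(Z) = -4 + sqrt(Z + 6) = -4 + sqrt(6 + Z))
F = -17 (F = -24 + 7 = -17)
S(D) = -2*D*(-4 + sqrt(6 + D)) (S(D) = (D*(-4 + sqrt(6 + D)))*(-2) = -2*D*(-4 + sqrt(6 + D)))
(c(6, 4) - 21) + S(f)*F = (6 - 21) + (2*8*(4 - sqrt(6 + 8)))*(-17) = -15 + (2*8*(4 - sqrt(14)))*(-17) = -15 + (64 - 16*sqrt(14))*(-17) = -15 + (-1088 + 272*sqrt(14)) = -1103 + 272*sqrt(14)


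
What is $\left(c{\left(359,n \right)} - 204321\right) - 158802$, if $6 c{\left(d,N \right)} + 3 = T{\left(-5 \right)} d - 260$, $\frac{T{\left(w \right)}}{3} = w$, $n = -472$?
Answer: $- \frac{1092193}{3} \approx -3.6406 \cdot 10^{5}$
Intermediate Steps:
$T{\left(w \right)} = 3 w$
$c{\left(d,N \right)} = - \frac{263}{6} - \frac{5 d}{2}$ ($c{\left(d,N \right)} = - \frac{1}{2} + \frac{3 \left(-5\right) d - 260}{6} = - \frac{1}{2} + \frac{- 15 d - 260}{6} = - \frac{1}{2} + \frac{-260 - 15 d}{6} = - \frac{1}{2} - \left(\frac{130}{3} + \frac{5 d}{2}\right) = - \frac{263}{6} - \frac{5 d}{2}$)
$\left(c{\left(359,n \right)} - 204321\right) - 158802 = \left(\left(- \frac{263}{6} - \frac{1795}{2}\right) - 204321\right) - 158802 = \left(- \frac{2824}{3} - 204321\right) - 158802 = - \frac{615787}{3} - 158802 = - \frac{1092193}{3}$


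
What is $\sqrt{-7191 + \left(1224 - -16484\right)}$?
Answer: $\sqrt{10517} \approx 102.55$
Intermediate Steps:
$\sqrt{-7191 + \left(1224 - -16484\right)} = \sqrt{-7191 + \left(1224 + 16484\right)} = \sqrt{-7191 + 17708} = \sqrt{10517}$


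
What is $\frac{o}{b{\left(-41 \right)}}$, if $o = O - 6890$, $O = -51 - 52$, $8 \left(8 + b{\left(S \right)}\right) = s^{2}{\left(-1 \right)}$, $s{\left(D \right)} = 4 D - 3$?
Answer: $\frac{18648}{5} \approx 3729.6$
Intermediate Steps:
$s{\left(D \right)} = -3 + 4 D$
$b{\left(S \right)} = - \frac{15}{8}$ ($b{\left(S \right)} = -8 + \frac{\left(-3 + 4 \left(-1\right)\right)^{2}}{8} = -8 + \frac{\left(-3 - 4\right)^{2}}{8} = -8 + \frac{\left(-7\right)^{2}}{8} = -8 + \frac{1}{8} \cdot 49 = -8 + \frac{49}{8} = - \frac{15}{8}$)
$O = -103$
$o = -6993$ ($o = -103 - 6890 = -6993$)
$\frac{o}{b{\left(-41 \right)}} = - \frac{6993}{- \frac{15}{8}} = \left(-6993\right) \left(- \frac{8}{15}\right) = \frac{18648}{5}$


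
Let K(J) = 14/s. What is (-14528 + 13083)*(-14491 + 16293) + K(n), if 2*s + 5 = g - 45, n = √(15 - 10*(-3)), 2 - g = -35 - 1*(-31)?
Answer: -28642797/11 ≈ -2.6039e+6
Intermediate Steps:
g = 6 (g = 2 - (-35 - 1*(-31)) = 2 - (-35 + 31) = 2 - 1*(-4) = 2 + 4 = 6)
n = 3*√5 (n = √(15 + 30) = √45 = 3*√5 ≈ 6.7082)
s = -22 (s = -5/2 + (6 - 45)/2 = -5/2 + (½)*(-39) = -5/2 - 39/2 = -22)
K(J) = -7/11 (K(J) = 14/(-22) = 14*(-1/22) = -7/11)
(-14528 + 13083)*(-14491 + 16293) + K(n) = (-14528 + 13083)*(-14491 + 16293) - 7/11 = -1445*1802 - 7/11 = -2603890 - 7/11 = -28642797/11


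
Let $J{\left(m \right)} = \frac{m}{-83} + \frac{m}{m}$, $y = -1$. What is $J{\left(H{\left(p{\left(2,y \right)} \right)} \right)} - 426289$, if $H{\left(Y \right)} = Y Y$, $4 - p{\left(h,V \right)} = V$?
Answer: $- \frac{35381929}{83} \approx -4.2629 \cdot 10^{5}$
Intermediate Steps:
$p{\left(h,V \right)} = 4 - V$
$H{\left(Y \right)} = Y^{2}$
$J{\left(m \right)} = 1 - \frac{m}{83}$ ($J{\left(m \right)} = m \left(- \frac{1}{83}\right) + 1 = - \frac{m}{83} + 1 = 1 - \frac{m}{83}$)
$J{\left(H{\left(p{\left(2,y \right)} \right)} \right)} - 426289 = \left(1 - \frac{\left(4 - -1\right)^{2}}{83}\right) - 426289 = \left(1 - \frac{\left(4 + 1\right)^{2}}{83}\right) - 426289 = \left(1 - \frac{5^{2}}{83}\right) - 426289 = \left(1 - \frac{25}{83}\right) - 426289 = \frac{58}{83} - 426289 = - \frac{35381929}{83}$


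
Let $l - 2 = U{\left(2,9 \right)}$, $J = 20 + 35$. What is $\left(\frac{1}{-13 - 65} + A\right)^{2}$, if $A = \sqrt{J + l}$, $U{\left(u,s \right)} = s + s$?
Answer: $\frac{456301}{6084} - \frac{5 \sqrt{3}}{39} \approx 74.778$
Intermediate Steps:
$J = 55$
$U{\left(u,s \right)} = 2 s$
$l = 20$ ($l = 2 + 2 \cdot 9 = 2 + 18 = 20$)
$A = 5 \sqrt{3}$ ($A = \sqrt{55 + 20} = \sqrt{75} = 5 \sqrt{3} \approx 8.6602$)
$\left(\frac{1}{-13 - 65} + A\right)^{2} = \left(\frac{1}{-13 - 65} + 5 \sqrt{3}\right)^{2} = \left(\frac{1}{-78} + 5 \sqrt{3}\right)^{2} = \left(- \frac{1}{78} + 5 \sqrt{3}\right)^{2}$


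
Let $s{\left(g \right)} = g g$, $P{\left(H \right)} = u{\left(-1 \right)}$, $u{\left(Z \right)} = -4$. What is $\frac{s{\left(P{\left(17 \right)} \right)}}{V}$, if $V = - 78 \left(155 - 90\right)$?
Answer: $- \frac{8}{2535} \approx -0.0031558$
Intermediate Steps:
$P{\left(H \right)} = -4$
$V = -5070$ ($V = \left(-78\right) 65 = -5070$)
$s{\left(g \right)} = g^{2}$
$\frac{s{\left(P{\left(17 \right)} \right)}}{V} = \frac{\left(-4\right)^{2}}{-5070} = 16 \left(- \frac{1}{5070}\right) = - \frac{8}{2535}$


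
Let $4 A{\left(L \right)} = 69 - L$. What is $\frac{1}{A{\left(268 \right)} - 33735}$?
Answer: $- \frac{4}{135139} \approx -2.9599 \cdot 10^{-5}$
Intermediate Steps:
$A{\left(L \right)} = \frac{69}{4} - \frac{L}{4}$ ($A{\left(L \right)} = \frac{69 - L}{4} = \frac{69}{4} - \frac{L}{4}$)
$\frac{1}{A{\left(268 \right)} - 33735} = \frac{1}{\left(\frac{69}{4} - 67\right) - 33735} = \frac{1}{- \frac{199}{4} - 33735} = \frac{1}{- \frac{135139}{4}} = - \frac{4}{135139}$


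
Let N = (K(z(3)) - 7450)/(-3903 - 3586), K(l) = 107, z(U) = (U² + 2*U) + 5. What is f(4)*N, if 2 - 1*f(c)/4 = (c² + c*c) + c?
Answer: -998648/7489 ≈ -133.35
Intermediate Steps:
z(U) = 5 + U² + 2*U
f(c) = 8 - 8*c² - 4*c (f(c) = 8 - 4*((c² + c*c) + c) = 8 - 4*((c² + c²) + c) = 8 - 4*(2*c² + c) = 8 - 4*(c + 2*c²) = 8 + (-8*c² - 4*c) = 8 - 8*c² - 4*c)
N = 7343/7489 (N = (107 - 7450)/(-3903 - 3586) = -7343/(-7489) = -7343*(-1/7489) = 7343/7489 ≈ 0.98050)
f(4)*N = (8 - 8*4² - 4*4)*(7343/7489) = (8 - 8*16 - 16)*(7343/7489) = (8 - 128 - 16)*(7343/7489) = -136*7343/7489 = -998648/7489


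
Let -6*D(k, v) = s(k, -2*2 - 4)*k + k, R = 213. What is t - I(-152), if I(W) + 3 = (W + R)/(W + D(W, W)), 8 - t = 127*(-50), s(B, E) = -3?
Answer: 3867671/608 ≈ 6361.3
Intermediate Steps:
D(k, v) = k/3 (D(k, v) = -(-3*k + k)/6 = -(-1)*k/3 = k/3)
t = 6358 (t = 8 - 127*(-50) = 8 - 1*(-6350) = 8 + 6350 = 6358)
I(W) = -3 + 3*(213 + W)/(4*W) (I(W) = -3 + (W + 213)/(W + W/3) = -3 + (213 + W)/((4*W/3)) = -3 + (213 + W)*(3/(4*W)) = -3 + 3*(213 + W)/(4*W))
t - I(-152) = 6358 - 9*(71 - 1*(-152))/(4*(-152)) = 6358 - 9*(-1)*(71 + 152)/(4*152) = 6358 - 9*(-1)*223/(4*152) = 6358 - 1*(-2007/608) = 6358 + 2007/608 = 3867671/608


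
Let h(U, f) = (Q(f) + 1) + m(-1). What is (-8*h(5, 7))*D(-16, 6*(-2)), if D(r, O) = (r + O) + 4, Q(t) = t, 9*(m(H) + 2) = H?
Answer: 3392/3 ≈ 1130.7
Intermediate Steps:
m(H) = -2 + H/9
h(U, f) = -10/9 + f (h(U, f) = (f + 1) + (-2 + (⅑)*(-1)) = (1 + f) + (-2 - ⅑) = (1 + f) - 19/9 = -10/9 + f)
D(r, O) = 4 + O + r (D(r, O) = (O + r) + 4 = 4 + O + r)
(-8*h(5, 7))*D(-16, 6*(-2)) = (-8*(-10/9 + 7))*(4 + 6*(-2) - 16) = (-8*53/9)*(4 - 12 - 16) = -424/9*(-24) = 3392/3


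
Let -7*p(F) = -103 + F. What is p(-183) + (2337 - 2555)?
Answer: -1240/7 ≈ -177.14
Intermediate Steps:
p(F) = 103/7 - F/7 (p(F) = -(-103 + F)/7 = 103/7 - F/7)
p(-183) + (2337 - 2555) = (103/7 - ⅐*(-183)) + (2337 - 2555) = (103/7 + 183/7) - 218 = 286/7 - 218 = -1240/7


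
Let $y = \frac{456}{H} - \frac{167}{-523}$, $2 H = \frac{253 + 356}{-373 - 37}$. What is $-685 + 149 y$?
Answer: $- \frac{9780495796}{106169} \approx -92122.0$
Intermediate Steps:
$H = - \frac{609}{820}$ ($H = \frac{\left(253 + 356\right) \frac{1}{-373 - 37}}{2} = \frac{609 \frac{1}{-410}}{2} = \frac{609 \left(- \frac{1}{410}\right)}{2} = \frac{1}{2} \left(- \frac{609}{410}\right) = - \frac{609}{820} \approx -0.74268$)
$y = - \frac{65152819}{106169}$ ($y = \frac{456}{- \frac{609}{820}} - \frac{167}{-523} = 456 \left(- \frac{820}{609}\right) - - \frac{167}{523} = - \frac{124640}{203} + \frac{167}{523} = - \frac{65152819}{106169} \approx -613.67$)
$-685 + 149 y = -685 + 149 \left(- \frac{65152819}{106169}\right) = -685 - \frac{9707770031}{106169} = - \frac{9780495796}{106169}$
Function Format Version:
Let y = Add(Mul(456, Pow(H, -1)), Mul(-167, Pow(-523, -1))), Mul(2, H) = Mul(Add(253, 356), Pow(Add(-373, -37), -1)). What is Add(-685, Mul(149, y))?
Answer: Rational(-9780495796, 106169) ≈ -92122.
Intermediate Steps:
H = Rational(-609, 820) (H = Mul(Rational(1, 2), Mul(Add(253, 356), Pow(Add(-373, -37), -1))) = Mul(Rational(1, 2), Mul(609, Pow(-410, -1))) = Mul(Rational(1, 2), Mul(609, Rational(-1, 410))) = Mul(Rational(1, 2), Rational(-609, 410)) = Rational(-609, 820) ≈ -0.74268)
y = Rational(-65152819, 106169) (y = Add(Mul(456, Pow(Rational(-609, 820), -1)), Mul(-167, Pow(-523, -1))) = Add(Mul(456, Rational(-820, 609)), Mul(-167, Rational(-1, 523))) = Add(Rational(-124640, 203), Rational(167, 523)) = Rational(-65152819, 106169) ≈ -613.67)
Add(-685, Mul(149, y)) = Add(-685, Mul(149, Rational(-65152819, 106169))) = Add(-685, Rational(-9707770031, 106169)) = Rational(-9780495796, 106169)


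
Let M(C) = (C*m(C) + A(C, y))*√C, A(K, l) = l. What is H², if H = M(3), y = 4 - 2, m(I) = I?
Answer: 363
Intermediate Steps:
y = 2
M(C) = √C*(2 + C²) (M(C) = (C*C + 2)*√C = (C² + 2)*√C = (2 + C²)*√C = √C*(2 + C²))
H = 11*√3 (H = √3*(2 + 3²) = √3*(2 + 9) = √3*11 = 11*√3 ≈ 19.053)
H² = (11*√3)² = 363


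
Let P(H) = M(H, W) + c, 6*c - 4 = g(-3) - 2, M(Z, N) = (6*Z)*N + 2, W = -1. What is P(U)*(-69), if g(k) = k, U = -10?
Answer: -8533/2 ≈ -4266.5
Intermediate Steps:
M(Z, N) = 2 + 6*N*Z (M(Z, N) = 6*N*Z + 2 = 2 + 6*N*Z)
c = -⅙ (c = ⅔ + (-3 - 2)/6 = ⅔ + (⅙)*(-5) = ⅔ - ⅚ = -⅙ ≈ -0.16667)
P(H) = 11/6 - 6*H (P(H) = (2 + 6*(-1)*H) - ⅙ = (2 - 6*H) - ⅙ = 11/6 - 6*H)
P(U)*(-69) = (11/6 - 6*(-10))*(-69) = (11/6 + 60)*(-69) = (371/6)*(-69) = -8533/2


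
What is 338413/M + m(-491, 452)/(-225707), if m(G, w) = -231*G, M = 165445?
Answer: 1986801574/1287658435 ≈ 1.5430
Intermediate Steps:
338413/M + m(-491, 452)/(-225707) = 338413/165445 - 231*(-491)/(-225707) = 338413*(1/165445) + 113421*(-1/225707) = 338413/165445 - 113421/225707 = 1986801574/1287658435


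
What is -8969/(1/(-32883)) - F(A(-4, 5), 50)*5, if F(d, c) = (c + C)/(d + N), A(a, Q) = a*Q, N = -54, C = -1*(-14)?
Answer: 10912322359/37 ≈ 2.9493e+8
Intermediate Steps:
C = 14
A(a, Q) = Q*a
F(d, c) = (14 + c)/(-54 + d) (F(d, c) = (c + 14)/(d - 54) = (14 + c)/(-54 + d))
-8969/(1/(-32883)) - F(A(-4, 5), 50)*5 = -8969/(1/(-32883)) - (14 + 50)/(-54 + 5*(-4))*5 = -8969/(-1/32883) - 64/(-54 - 20)*5 = -8969*(-32883) - 64/(-74)*5 = 294927627 - (-1/74*64)*5 = 294927627 - (-32)*5/37 = 294927627 - 1*(-160/37) = 294927627 + 160/37 = 10912322359/37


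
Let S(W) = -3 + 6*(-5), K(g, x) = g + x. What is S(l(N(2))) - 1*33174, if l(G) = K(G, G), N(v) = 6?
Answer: -33207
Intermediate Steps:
l(G) = 2*G (l(G) = G + G = 2*G)
S(W) = -33 (S(W) = -3 - 30 = -33)
S(l(N(2))) - 1*33174 = -33 - 1*33174 = -33 - 33174 = -33207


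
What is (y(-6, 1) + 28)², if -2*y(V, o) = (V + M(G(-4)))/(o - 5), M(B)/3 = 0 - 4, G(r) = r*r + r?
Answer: 10609/16 ≈ 663.06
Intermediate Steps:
G(r) = r + r² (G(r) = r² + r = r + r²)
M(B) = -12 (M(B) = 3*(0 - 4) = 3*(-4) = -12)
y(V, o) = -(-12 + V)/(2*(-5 + o)) (y(V, o) = -(V - 12)/(2*(o - 5)) = -(-12 + V)/(2*(-5 + o)))
(y(-6, 1) + 28)² = ((12 - 1*(-6))/(2*(-5 + 1)) + 28)² = ((½)*(12 + 6)/(-4) + 28)² = ((½)*(-¼)*18 + 28)² = (-9/4 + 28)² = (103/4)² = 10609/16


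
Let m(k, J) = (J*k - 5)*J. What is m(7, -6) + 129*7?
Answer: 1185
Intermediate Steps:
m(k, J) = J*(-5 + J*k) (m(k, J) = (-5 + J*k)*J = J*(-5 + J*k))
m(7, -6) + 129*7 = -6*(-5 - 6*7) + 129*7 = -6*(-5 - 42) + 903 = -6*(-47) + 903 = 282 + 903 = 1185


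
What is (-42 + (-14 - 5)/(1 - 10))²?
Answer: 128881/81 ≈ 1591.1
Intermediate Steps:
(-42 + (-14 - 5)/(1 - 10))² = (-42 - 19/(-9))² = (-42 - 19*(-⅑))² = (-42 + 19/9)² = (-359/9)² = 128881/81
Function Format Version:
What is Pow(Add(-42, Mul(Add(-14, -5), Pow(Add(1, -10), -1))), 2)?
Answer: Rational(128881, 81) ≈ 1591.1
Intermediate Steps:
Pow(Add(-42, Mul(Add(-14, -5), Pow(Add(1, -10), -1))), 2) = Pow(Add(-42, Mul(-19, Pow(-9, -1))), 2) = Pow(Add(-42, Mul(-19, Rational(-1, 9))), 2) = Pow(Add(-42, Rational(19, 9)), 2) = Pow(Rational(-359, 9), 2) = Rational(128881, 81)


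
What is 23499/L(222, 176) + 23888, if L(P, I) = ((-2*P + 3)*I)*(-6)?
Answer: 176580469/7392 ≈ 23888.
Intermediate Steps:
L(P, I) = -6*I*(3 - 2*P) (L(P, I) = ((3 - 2*P)*I)*(-6) = (I*(3 - 2*P))*(-6) = -6*I*(3 - 2*P))
23499/L(222, 176) + 23888 = 23499/((6*176*(-3 + 2*222))) + 23888 = 23499/((6*176*(-3 + 444))) + 23888 = 23499/((6*176*441)) + 23888 = 23499/465696 + 23888 = 23499*(1/465696) + 23888 = 373/7392 + 23888 = 176580469/7392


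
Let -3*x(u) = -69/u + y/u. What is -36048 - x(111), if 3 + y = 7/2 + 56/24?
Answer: -72024301/1998 ≈ -36048.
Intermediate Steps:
y = 17/6 (y = -3 + (7/2 + 56/24) = -3 + (7*(½) + 56*(1/24)) = -3 + (7/2 + 7/3) = -3 + 35/6 = 17/6 ≈ 2.8333)
x(u) = 397/(18*u) (x(u) = -(-69/u + 17/(6*u))/3 = -(-397)/(18*u) = 397/(18*u))
-36048 - x(111) = -36048 - 397/(18*111) = -36048 - 1*397/1998 = -36048 - 397/1998 = -72024301/1998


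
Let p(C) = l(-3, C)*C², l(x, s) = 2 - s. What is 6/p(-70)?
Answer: 1/58800 ≈ 1.7007e-5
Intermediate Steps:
p(C) = C²*(2 - C) (p(C) = (2 - C)*C² = C²*(2 - C))
6/p(-70) = 6/(((-70)²*(2 - 1*(-70)))) = 6/((4900*(2 + 70))) = 6/((4900*72)) = 6/352800 = 6*(1/352800) = 1/58800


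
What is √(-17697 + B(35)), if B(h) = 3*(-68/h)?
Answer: I*√21685965/35 ≈ 133.05*I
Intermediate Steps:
B(h) = -204/h
√(-17697 + B(35)) = √(-17697 - 204/35) = √(-619599/35) = I*√21685965/35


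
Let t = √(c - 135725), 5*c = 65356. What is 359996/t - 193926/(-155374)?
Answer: 96963/77687 - 359996*I*√340705/204423 ≈ 1.2481 - 1027.9*I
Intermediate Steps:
c = 65356/5 (c = (⅕)*65356 = 65356/5 ≈ 13071.)
t = 3*I*√340705/5 (t = √(65356/5 - 135725) = √(-613269/5) = 3*I*√340705/5 ≈ 350.22*I)
359996/t - 193926/(-155374) = 359996/((3*I*√340705/5)) - 193926/(-155374) = 359996*(-I*√340705/204423) - 193926*(-1/155374) = -359996*I*√340705/204423 + 96963/77687 = 96963/77687 - 359996*I*√340705/204423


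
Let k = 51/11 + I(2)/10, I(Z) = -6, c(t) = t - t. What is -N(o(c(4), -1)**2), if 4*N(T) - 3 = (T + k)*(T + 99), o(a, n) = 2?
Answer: -45691/220 ≈ -207.69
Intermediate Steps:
c(t) = 0
k = 222/55 (k = 51/11 - 6/10 = 51*(1/11) - 6*1/10 = 51/11 - 3/5 = 222/55 ≈ 4.0364)
N(T) = 3/4 + (99 + T)*(222/55 + T)/4 (N(T) = 3/4 + ((T + 222/55)*(T + 99))/4 = 3/4 + ((222/55 + T)*(99 + T))/4 = 3/4 + ((99 + T)*(222/55 + T))/4 = 3/4 + (99 + T)*(222/55 + T)/4)
-N(o(c(4), -1)**2) = -(2013/20 + (2**2)**2/4 + (5667/220)*2**2) = -(2013/20 + (1/4)*4**2 + (5667/220)*4) = -(2013/20 + (1/4)*16 + 5667/55) = -(2013/20 + 4 + 5667/55) = -1*45691/220 = -45691/220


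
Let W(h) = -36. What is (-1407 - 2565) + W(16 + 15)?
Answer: -4008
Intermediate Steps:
(-1407 - 2565) + W(16 + 15) = (-1407 - 2565) - 36 = -3972 - 36 = -4008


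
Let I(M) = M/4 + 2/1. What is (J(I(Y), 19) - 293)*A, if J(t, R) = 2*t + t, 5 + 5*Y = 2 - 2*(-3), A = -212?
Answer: 303743/5 ≈ 60749.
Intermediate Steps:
Y = ⅗ (Y = -1 + (2 - 2*(-3))/5 = -1 + (2 + 6)/5 = -1 + (⅕)*8 = -1 + 8/5 = ⅗ ≈ 0.60000)
I(M) = 2 + M/4 (I(M) = M*(¼) + 2*1 = M/4 + 2 = 2 + M/4)
J(t, R) = 3*t
(J(I(Y), 19) - 293)*A = (3*(2 + (¼)*(⅗)) - 293)*(-212) = (3*(2 + 3/20) - 293)*(-212) = (3*(43/20) - 293)*(-212) = (129/20 - 293)*(-212) = -5731/20*(-212) = 303743/5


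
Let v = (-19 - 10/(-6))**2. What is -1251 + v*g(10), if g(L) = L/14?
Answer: -65293/63 ≈ -1036.4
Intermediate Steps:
g(L) = L/14 (g(L) = L*(1/14) = L/14)
v = 2704/9 (v = (-19 - 10*(-1/6))**2 = (-19 + 5/3)**2 = (-52/3)**2 = 2704/9 ≈ 300.44)
-1251 + v*g(10) = -1251 + 2704*((1/14)*10)/9 = -1251 + (2704/9)*(5/7) = -1251 + 13520/63 = -65293/63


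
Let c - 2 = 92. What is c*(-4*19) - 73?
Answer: -7217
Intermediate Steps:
c = 94 (c = 2 + 92 = 94)
c*(-4*19) - 73 = 94*(-4*19) - 73 = 94*(-76) - 73 = -7144 - 73 = -7217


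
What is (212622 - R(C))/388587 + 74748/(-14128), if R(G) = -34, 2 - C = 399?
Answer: -6510424277/1372489284 ≈ -4.7435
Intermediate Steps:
C = -397 (C = 2 - 1*399 = 2 - 399 = -397)
(212622 - R(C))/388587 + 74748/(-14128) = (212622 - 1*(-34))/388587 + 74748/(-14128) = (212622 + 34)*(1/388587) + 74748*(-1/14128) = 212656*(1/388587) - 18687/3532 = 212656/388587 - 18687/3532 = -6510424277/1372489284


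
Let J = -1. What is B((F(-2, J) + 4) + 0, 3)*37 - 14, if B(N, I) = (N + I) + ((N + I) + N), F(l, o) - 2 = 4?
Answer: 1318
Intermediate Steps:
F(l, o) = 6 (F(l, o) = 2 + 4 = 6)
B(N, I) = 2*I + 3*N (B(N, I) = (I + N) + ((I + N) + N) = (I + N) + (I + 2*N) = 2*I + 3*N)
B((F(-2, J) + 4) + 0, 3)*37 - 14 = (2*3 + 3*((6 + 4) + 0))*37 - 14 = (6 + 3*(10 + 0))*37 - 14 = (6 + 3*10)*37 - 14 = (6 + 30)*37 - 14 = 36*37 - 14 = 1332 - 14 = 1318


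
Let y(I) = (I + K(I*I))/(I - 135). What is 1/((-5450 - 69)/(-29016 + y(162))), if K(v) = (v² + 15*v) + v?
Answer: -25495710/5519 ≈ -4619.6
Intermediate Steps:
K(v) = v² + 16*v
y(I) = (I + I²*(16 + I²))/(-135 + I) (y(I) = (I + (I*I)*(16 + I*I))/(I - 135) = (I + I²*(16 + I²))/(-135 + I))
1/((-5450 - 69)/(-29016 + y(162))) = 1/((-5450 - 69)/(-29016 + 162*(1 + 162*(16 + 162²))/(-135 + 162))) = 1/(-5519/(-29016 + 162*(1 + 162*(16 + 26244))/27)) = 1/(-5519/(-29016 + 162*(1/27)*(1 + 162*26260))) = 1/(-5519/(-29016 + 162*(1/27)*(1 + 4254120))) = 1/(-5519/(-29016 + 162*(1/27)*4254121)) = 1/(-5519/(-29016 + 25524726)) = 1/(-5519/25495710) = -25495710/5519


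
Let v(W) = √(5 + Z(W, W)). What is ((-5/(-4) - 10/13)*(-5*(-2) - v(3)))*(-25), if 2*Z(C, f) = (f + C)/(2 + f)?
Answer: -3125/26 + 125*√35/26 ≈ -91.750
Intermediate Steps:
Z(C, f) = (C + f)/(2*(2 + f)) (Z(C, f) = ((f + C)/(2 + f))/2 = ((C + f)/(2 + f))/2 = (C + f)/(2*(2 + f)))
v(W) = √(5 + W/(2 + W)) (v(W) = √(5 + (W + W)/(2*(2 + W))) = √(5 + (2*W)/(2*(2 + W))) = √(5 + W/(2 + W)))
((-5/(-4) - 10/13)*(-5*(-2) - v(3)))*(-25) = ((-5/(-4) - 10/13)*(-5*(-2) - √2*√((5 + 3*3)/(2 + 3))))*(-25) = ((-5*(-¼) - 10*1/13)*(10 - √2*√((5 + 9)/5)))*(-25) = ((5/4 - 10/13)*(10 - √2*√((⅕)*14)))*(-25) = (25*(10 - √2*√(14/5))/52)*(-25) = (25*(10 - √2*√70/5)/52)*(-25) = (25*(10 - 2*√35/5)/52)*(-25) = (125/26 - 5*√35/26)*(-25) = -3125/26 + 125*√35/26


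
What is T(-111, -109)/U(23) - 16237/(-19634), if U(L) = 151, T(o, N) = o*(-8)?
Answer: 19886779/2964734 ≈ 6.7078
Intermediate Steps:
T(o, N) = -8*o
T(-111, -109)/U(23) - 16237/(-19634) = -8*(-111)/151 - 16237/(-19634) = 888*(1/151) - 16237*(-1/19634) = 888/151 + 16237/19634 = 19886779/2964734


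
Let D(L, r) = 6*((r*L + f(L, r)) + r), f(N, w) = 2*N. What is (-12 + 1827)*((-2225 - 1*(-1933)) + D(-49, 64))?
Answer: -35051280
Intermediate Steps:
D(L, r) = 6*r + 12*L + 6*L*r (D(L, r) = 6*((r*L + 2*L) + r) = 6*((L*r + 2*L) + r) = 6*((2*L + L*r) + r) = 6*(r + 2*L + L*r) = 6*r + 12*L + 6*L*r)
(-12 + 1827)*((-2225 - 1*(-1933)) + D(-49, 64)) = (-12 + 1827)*((-2225 - 1*(-1933)) + (6*64 + 12*(-49) + 6*(-49)*64)) = 1815*((-2225 + 1933) + (384 - 588 - 18816)) = 1815*(-292 - 19020) = 1815*(-19312) = -35051280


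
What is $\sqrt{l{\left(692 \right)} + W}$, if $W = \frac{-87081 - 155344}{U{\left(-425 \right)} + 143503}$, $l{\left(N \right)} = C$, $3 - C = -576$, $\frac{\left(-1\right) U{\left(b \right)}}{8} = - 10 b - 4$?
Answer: $\frac{2 \sqrt{69202394719}}{21907} \approx 24.016$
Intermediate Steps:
$U{\left(b \right)} = 32 + 80 b$ ($U{\left(b \right)} = - 8 \left(- 10 b - 4\right) = - 8 \left(-4 - 10 b\right) = 32 + 80 b$)
$C = 579$ ($C = 3 - -576 = 3 + 576 = 579$)
$l{\left(N \right)} = 579$
$W = - \frac{48485}{21907}$ ($W = \frac{-87081 - 155344}{\left(32 + 80 \left(-425\right)\right) + 143503} = - \frac{242425}{\left(32 - 34000\right) + 143503} = - \frac{242425}{-33968 + 143503} = - \frac{242425}{109535} = \left(-242425\right) \frac{1}{109535} = - \frac{48485}{21907} \approx -2.2132$)
$\sqrt{l{\left(692 \right)} + W} = \sqrt{579 - \frac{48485}{21907}} = \sqrt{\frac{12635668}{21907}} = \frac{2 \sqrt{69202394719}}{21907}$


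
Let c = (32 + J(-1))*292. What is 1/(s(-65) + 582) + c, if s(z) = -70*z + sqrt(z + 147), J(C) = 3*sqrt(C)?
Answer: 123048064390/13168671 + 876*I - sqrt(82)/26337342 ≈ 9344.0 + 876.0*I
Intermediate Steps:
s(z) = sqrt(147 + z) - 70*z (s(z) = -70*z + sqrt(147 + z) = sqrt(147 + z) - 70*z)
c = 9344 + 876*I (c = (32 + 3*sqrt(-1))*292 = (32 + 3*I)*292 = 9344 + 876*I ≈ 9344.0 + 876.0*I)
1/(s(-65) + 582) + c = 1/((sqrt(147 - 65) - 70*(-65)) + 582) + (9344 + 876*I) = 1/((sqrt(82) + 4550) + 582) + (9344 + 876*I) = 1/((4550 + sqrt(82)) + 582) + (9344 + 876*I) = 1/(5132 + sqrt(82)) + (9344 + 876*I) = 9344 + 1/(5132 + sqrt(82)) + 876*I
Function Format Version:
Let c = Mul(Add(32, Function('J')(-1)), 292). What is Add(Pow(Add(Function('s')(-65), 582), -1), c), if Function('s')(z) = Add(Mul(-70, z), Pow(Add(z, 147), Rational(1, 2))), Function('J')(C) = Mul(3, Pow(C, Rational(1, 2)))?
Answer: Add(Rational(123048064390, 13168671), Mul(876, I), Mul(Rational(-1, 26337342), Pow(82, Rational(1, 2)))) ≈ Add(9344.0, Mul(876.00, I))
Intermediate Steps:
Function('s')(z) = Add(Pow(Add(147, z), Rational(1, 2)), Mul(-70, z)) (Function('s')(z) = Add(Mul(-70, z), Pow(Add(147, z), Rational(1, 2))) = Add(Pow(Add(147, z), Rational(1, 2)), Mul(-70, z)))
c = Add(9344, Mul(876, I)) (c = Mul(Add(32, Mul(3, Pow(-1, Rational(1, 2)))), 292) = Mul(Add(32, Mul(3, I)), 292) = Add(9344, Mul(876, I)) ≈ Add(9344.0, Mul(876.00, I)))
Add(Pow(Add(Function('s')(-65), 582), -1), c) = Add(Pow(Add(Add(Pow(Add(147, -65), Rational(1, 2)), Mul(-70, -65)), 582), -1), Add(9344, Mul(876, I))) = Add(Pow(Add(Add(Pow(82, Rational(1, 2)), 4550), 582), -1), Add(9344, Mul(876, I))) = Add(Pow(Add(Add(4550, Pow(82, Rational(1, 2))), 582), -1), Add(9344, Mul(876, I))) = Add(Pow(Add(5132, Pow(82, Rational(1, 2))), -1), Add(9344, Mul(876, I))) = Add(9344, Pow(Add(5132, Pow(82, Rational(1, 2))), -1), Mul(876, I))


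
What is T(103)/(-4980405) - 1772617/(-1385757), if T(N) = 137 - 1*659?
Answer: 2943024645013/2300543697195 ≈ 1.2793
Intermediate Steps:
T(N) = -522 (T(N) = 137 - 659 = -522)
T(103)/(-4980405) - 1772617/(-1385757) = -522/(-4980405) - 1772617/(-1385757) = -522*(-1/4980405) - 1772617*(-1/1385757) = 174/1660135 + 1772617/1385757 = 2943024645013/2300543697195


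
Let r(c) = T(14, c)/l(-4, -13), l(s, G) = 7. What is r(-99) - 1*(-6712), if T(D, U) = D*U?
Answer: 6514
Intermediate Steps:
r(c) = 2*c (r(c) = (14*c)/7 = (14*c)*(⅐) = 2*c)
r(-99) - 1*(-6712) = 2*(-99) - 1*(-6712) = -198 + 6712 = 6514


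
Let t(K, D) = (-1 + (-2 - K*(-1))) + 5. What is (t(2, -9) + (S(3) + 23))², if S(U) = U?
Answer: 900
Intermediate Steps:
t(K, D) = 2 + K (t(K, D) = (-1 + (-2 - (-1)*K)) + 5 = (-1 + (-2 + K)) + 5 = (-3 + K) + 5 = 2 + K)
(t(2, -9) + (S(3) + 23))² = ((2 + 2) + (3 + 23))² = (4 + 26)² = 30² = 900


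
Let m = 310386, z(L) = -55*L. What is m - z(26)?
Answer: 311816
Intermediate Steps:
m - z(26) = 310386 - (-55)*26 = 310386 - 1*(-1430) = 310386 + 1430 = 311816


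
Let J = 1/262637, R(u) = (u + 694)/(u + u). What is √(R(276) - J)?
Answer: √4363611063933/1575822 ≈ 1.3256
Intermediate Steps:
R(u) = (694 + u)/(2*u) (R(u) = (694 + u)/((2*u)) = (694 + u)*(1/(2*u)) = (694 + u)/(2*u))
J = 1/262637 ≈ 3.8075e-6
√(R(276) - J) = √((½)*(694 + 276)/276 - 1*1/262637) = √((½)*(1/276)*970 - 1/262637) = √(485/276 - 1/262637) = √(5538203/3151644) = √4363611063933/1575822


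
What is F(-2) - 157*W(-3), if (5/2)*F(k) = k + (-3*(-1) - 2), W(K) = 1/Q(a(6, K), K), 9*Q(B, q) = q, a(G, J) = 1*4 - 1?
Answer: 2353/5 ≈ 470.60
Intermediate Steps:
a(G, J) = 3 (a(G, J) = 4 - 1 = 3)
Q(B, q) = q/9
W(K) = 9/K (W(K) = 1/(K/9) = 9/K)
F(k) = ⅖ + 2*k/5 (F(k) = 2*(k + (-3*(-1) - 2))/5 = 2*(k + (3 - 2))/5 = 2*(k + 1)/5 = 2*(1 + k)/5 = ⅖ + 2*k/5)
F(-2) - 157*W(-3) = (⅖ + (⅖)*(-2)) - 1413/(-3) = (⅖ - ⅘) - 1413*(-1)/3 = -⅖ - 157*(-3) = -⅖ + 471 = 2353/5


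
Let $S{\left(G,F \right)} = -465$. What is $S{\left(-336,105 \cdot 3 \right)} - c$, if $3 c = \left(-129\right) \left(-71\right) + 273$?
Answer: $-3609$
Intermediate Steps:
$c = 3144$ ($c = \frac{\left(-129\right) \left(-71\right) + 273}{3} = \frac{9159 + 273}{3} = \frac{1}{3} \cdot 9432 = 3144$)
$S{\left(-336,105 \cdot 3 \right)} - c = -465 - 3144 = -3609$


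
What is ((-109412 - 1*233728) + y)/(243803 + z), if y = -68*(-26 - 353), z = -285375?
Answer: 79342/10393 ≈ 7.6342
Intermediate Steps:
y = 25772 (y = -68*(-379) = 25772)
((-109412 - 1*233728) + y)/(243803 + z) = ((-109412 - 1*233728) + 25772)/(243803 - 285375) = ((-109412 - 233728) + 25772)/(-41572) = (-343140 + 25772)*(-1/41572) = -317368*(-1/41572) = 79342/10393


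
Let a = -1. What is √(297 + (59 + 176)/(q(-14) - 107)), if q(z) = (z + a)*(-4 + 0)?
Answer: 2*√73 ≈ 17.088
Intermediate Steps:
q(z) = 4 - 4*z (q(z) = (z - 1)*(-4 + 0) = (-1 + z)*(-4) = 4 - 4*z)
√(297 + (59 + 176)/(q(-14) - 107)) = √(297 + (59 + 176)/((4 - 4*(-14)) - 107)) = √(297 + 235/((4 + 56) - 107)) = √(297 + 235/(60 - 107)) = √(297 + 235/(-47)) = √(297 + 235*(-1/47)) = √(297 - 5) = √292 = 2*√73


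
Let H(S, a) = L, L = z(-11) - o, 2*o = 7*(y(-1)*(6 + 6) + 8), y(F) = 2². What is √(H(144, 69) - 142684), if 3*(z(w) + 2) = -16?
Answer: I*√1285986/3 ≈ 378.0*I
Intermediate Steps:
y(F) = 4
z(w) = -22/3 (z(w) = -2 + (⅓)*(-16) = -2 - 16/3 = -22/3)
o = 196 (o = (7*(4*(6 + 6) + 8))/2 = (7*(4*12 + 8))/2 = (7*(48 + 8))/2 = (7*56)/2 = (½)*392 = 196)
L = -610/3 (L = -22/3 - 1*196 = -22/3 - 196 = -610/3 ≈ -203.33)
H(S, a) = -610/3
√(H(144, 69) - 142684) = √(-610/3 - 142684) = √(-428662/3) = I*√1285986/3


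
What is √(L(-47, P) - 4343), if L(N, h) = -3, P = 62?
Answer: I*√4346 ≈ 65.924*I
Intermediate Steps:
√(L(-47, P) - 4343) = √(-3 - 4343) = √(-4346) = I*√4346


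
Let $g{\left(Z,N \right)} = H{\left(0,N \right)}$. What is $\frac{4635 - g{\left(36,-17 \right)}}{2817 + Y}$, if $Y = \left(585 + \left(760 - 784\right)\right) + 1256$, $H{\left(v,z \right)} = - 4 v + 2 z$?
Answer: $\frac{667}{662} \approx 1.0076$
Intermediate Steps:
$g{\left(Z,N \right)} = 2 N$ ($g{\left(Z,N \right)} = \left(-4\right) 0 + 2 N = 0 + 2 N = 2 N$)
$Y = 1817$ ($Y = \left(585 + \left(760 - 784\right)\right) + 1256 = \left(585 - 24\right) + 1256 = 561 + 1256 = 1817$)
$\frac{4635 - g{\left(36,-17 \right)}}{2817 + Y} = \frac{4635 - 2 \left(-17\right)}{2817 + 1817} = \frac{4635 - -34}{4634} = \left(4635 + 34\right) \frac{1}{4634} = 4669 \cdot \frac{1}{4634} = \frac{667}{662}$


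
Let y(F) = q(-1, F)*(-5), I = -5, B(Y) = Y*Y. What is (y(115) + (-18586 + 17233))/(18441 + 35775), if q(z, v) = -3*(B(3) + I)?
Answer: -431/18072 ≈ -0.023849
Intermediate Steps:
B(Y) = Y²
q(z, v) = -12 (q(z, v) = -3*(3² - 5) = -3*(9 - 5) = -3*4 = -12)
y(F) = 60 (y(F) = -12*(-5) = 60)
(y(115) + (-18586 + 17233))/(18441 + 35775) = (60 + (-18586 + 17233))/(18441 + 35775) = (60 - 1353)/54216 = -1293*1/54216 = -431/18072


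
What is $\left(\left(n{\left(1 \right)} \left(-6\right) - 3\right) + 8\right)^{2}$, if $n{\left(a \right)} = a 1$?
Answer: $1$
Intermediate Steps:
$n{\left(a \right)} = a$
$\left(\left(n{\left(1 \right)} \left(-6\right) - 3\right) + 8\right)^{2} = \left(\left(1 \left(-6\right) - 3\right) + 8\right)^{2} = \left(\left(-6 - 3\right) + 8\right)^{2} = \left(-9 + 8\right)^{2} = \left(-1\right)^{2} = 1$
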